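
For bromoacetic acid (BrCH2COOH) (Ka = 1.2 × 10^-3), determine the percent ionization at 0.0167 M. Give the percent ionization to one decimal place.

BrCH2COOH ⇌ BrCH2COO- + H+; let x = [H+] at equilibrium.
Ka = x²/(C₀ − x); solving the quadratic gives x = 3.92 × 10^-3 M.
Fraction ionized = 3.92 × 10^-3 / 0.0167 = 0.2347 → 23.5%

23.5%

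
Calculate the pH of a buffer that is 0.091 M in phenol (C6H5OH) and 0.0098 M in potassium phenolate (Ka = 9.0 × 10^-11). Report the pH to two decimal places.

pKa = −log(9.0 × 10^-11) = 10.046
Henderson–Hasselbalch: pH = pKa + log([C6H5O-]/[C6H5OH]) = 10.046 + log(0.0098/0.091)
pH = 10.046 + (-0.968) = 9.08

pH = 9.08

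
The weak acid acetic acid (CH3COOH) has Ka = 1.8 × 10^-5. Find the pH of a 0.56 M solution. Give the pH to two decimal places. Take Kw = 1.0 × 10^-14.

CH3COOH ⇌ CH3COO- + H+
Let x = [H+] at equilibrium. Ka = x²/(0.56 − x).
Neglecting x in the denominator: x = √(1.8 × 10^-5 × 0.56) = 3.17 × 10^-3 M
pH = −log(3.17 × 10^-3) = 2.50

pH = 2.50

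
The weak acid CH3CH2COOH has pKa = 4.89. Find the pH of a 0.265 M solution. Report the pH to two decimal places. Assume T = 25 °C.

CH3CH2COOH ⇌ CH3CH2COO- + H+
Ka = 10^(−4.89) = 1.29 × 10^-5
From the ICE table, Ka = x²/(0.265 − x) = 1.29 × 10^-5.
Since Ka ≪ C₀, x ≈ √(Ka·C₀) = 1.85 × 10^-3 M.
Check: 0.7% ionized — well under 5%, approximation valid.
pH = −log[H+] = −log(1.85 × 10^-3) = 2.73

pH = 2.73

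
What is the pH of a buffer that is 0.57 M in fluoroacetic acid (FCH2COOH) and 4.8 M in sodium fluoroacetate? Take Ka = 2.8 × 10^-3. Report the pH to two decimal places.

pKa = −log(2.8 × 10^-3) = 2.553
Henderson–Hasselbalch: pH = pKa + log([FCH2COO-]/[FCH2COOH]) = 2.553 + log(4.8/0.57)
pH = 2.553 + (+0.925) = 3.48

pH = 3.48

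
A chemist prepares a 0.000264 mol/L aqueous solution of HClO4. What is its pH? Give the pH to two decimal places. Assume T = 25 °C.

HClO4 is a strong acid and dissociates completely, so [H+] = 0.000264 M.
pH = -log(0.000264) = 3.58

pH = 3.58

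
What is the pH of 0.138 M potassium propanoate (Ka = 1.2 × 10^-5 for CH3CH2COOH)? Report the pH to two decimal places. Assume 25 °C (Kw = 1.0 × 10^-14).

CH3CH2COO- is the conjugate base of the weak acid CH3CH2COOH.
Kb = Kw/Ka = 1.0×10^-14 / 1.2 × 10^-5 = 8.33 × 10^-10
From the ICE table, Kb = [OH-]²/(0.138 − [OH-]) = 8.33 × 10^-10.
Neglecting [OH-] in the denominator: [OH-] = √(8.33 × 10^-10 × 0.138) = 1.07 × 10^-5 M
([OH-]/C₀ = 0.0078% < 5%, so the approximation holds.)
pOH = 4.97, so pH = 14.00 − pOH = 9.03

pH = 9.03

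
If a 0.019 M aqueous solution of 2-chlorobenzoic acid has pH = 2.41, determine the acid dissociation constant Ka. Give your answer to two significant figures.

Ka = 1.0 × 10^-3

[H+] = 10^(-2.41) = 3.89 × 10^-3 M
At equilibrium [HA] = 0.019 − 3.89 × 10^-3 = 1.51 × 10^-2 M
Ka = [H+][A-]/[HA] = (3.89 × 10^-3)² / 1.51 × 10^-2 = 1.0 × 10^-3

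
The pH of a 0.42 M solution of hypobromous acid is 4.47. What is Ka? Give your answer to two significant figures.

[H+] = 10^(-4.47) = 3.39 × 10^-5 M
At equilibrium [HA] = 0.42 − 3.39 × 10^-5 = 4.20 × 10^-1 M
Ka = [H+][A-]/[HA] = (3.39 × 10^-5)² / 4.20 × 10^-1 = 2.7 × 10^-9

Ka = 2.7 × 10^-9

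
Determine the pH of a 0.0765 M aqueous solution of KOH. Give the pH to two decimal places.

pH = 12.88

KOH is a strong base; [OH-] = 0.0765 M.
pOH = -log(0.0765) = 1.12
pH = 14.00 - 1.12 = 12.88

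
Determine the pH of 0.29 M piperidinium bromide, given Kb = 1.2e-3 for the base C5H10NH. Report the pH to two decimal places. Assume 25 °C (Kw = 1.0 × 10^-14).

pH = 5.81

C5H10NH2+ is the conjugate acid of the weak base C5H10NH.
Ka = Kw/Kb = 1.0×10^-14 / 1.2 × 10^-3 = 8.33 × 10^-12
From the ICE table, Ka = x²/(0.29 − x) = 8.33 × 10^-12.
Since Ka ≪ C₀, x ≈ √(Ka·C₀) = 1.55 × 10^-6 M.
Check: 0.00054% ionized — well under 5%, approximation valid.
pH = −log(1.55 × 10^-6) = 5.81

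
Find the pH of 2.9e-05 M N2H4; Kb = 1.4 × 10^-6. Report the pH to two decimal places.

N2H4 + H2O ⇌ N2H5+ + OH-
Kb = [OH-]²/(2.9e-05 − [OH-]) = 1.4 × 10^-6
The 5% rule fails; solving [OH-]² + Kb·[OH-] − Kb·C₀ = 0 exactly:
[OH-] = [−1.4e-06 + √(1.4e-06² + 1.62e-10)]/2 = 5.71 × 10^-6 M
pOH = −log(5.71 × 10^-6) = 5.24; pH = 14.00 − 5.24 = 8.76

pH = 8.76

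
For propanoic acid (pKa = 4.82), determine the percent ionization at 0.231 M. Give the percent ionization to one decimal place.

CH3CH2COOH ⇌ CH3CH2COO- + H+; let x = [H+] at equilibrium.
Ka = 10^(−4.82) = 1.51 × 10^-5
x ≈ √(Ka·C₀) = √(1.51 × 10^-5 × 0.231) = 1.87 × 10^-3 M
Fraction ionized = 1.87 × 10^-3 / 0.231 = 0.0081 → 0.8%

0.8%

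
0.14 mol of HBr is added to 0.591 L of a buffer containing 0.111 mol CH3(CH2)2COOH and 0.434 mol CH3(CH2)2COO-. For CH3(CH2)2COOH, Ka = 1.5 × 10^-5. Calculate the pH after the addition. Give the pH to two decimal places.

pH = 4.89

Added H+ converts CH3(CH2)2COO- to CH3(CH2)2COOH: CH3(CH2)2COOH → 0.251 mol, CH3(CH2)2COO- → 0.294 mol.
pKa = −log(1.5 × 10^-5) = 4.824
pH = pKa + log(n_CH3(CH2)2COO-/n_CH3(CH2)2COOH) = 4.824 + log(0.294/0.251) = 4.824 + (+0.069)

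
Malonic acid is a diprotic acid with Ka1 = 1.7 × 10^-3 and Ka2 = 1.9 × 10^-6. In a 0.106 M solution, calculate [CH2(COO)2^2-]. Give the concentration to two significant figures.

1.9 × 10^-6 M

First ionization gives [H+] ≈ [CH2(COOH)COO-] = 1.26 × 10^-2 M.
Second step: Ka2 = [H+][CH2(COO)2^2-]/[CH2(COOH)COO-] ≈ [CH2(COO)2^2-] (since [H+] ≈ [CH2(COOH)COO-]).
So [CH2(COO)2^2-] ≈ Ka2.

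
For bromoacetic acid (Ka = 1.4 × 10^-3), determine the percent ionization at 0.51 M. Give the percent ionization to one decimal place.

5.1%

BrCH2COOH ⇌ BrCH2COO- + H+; let x = [H+] at equilibrium.
Solve x² + 0.0014x − 0.000714 = 0 → x = 2.60 × 10^-2 M
% ionization = x/C₀ × 100% = 2.60 × 10^-2/0.51 × 100% = 5.1%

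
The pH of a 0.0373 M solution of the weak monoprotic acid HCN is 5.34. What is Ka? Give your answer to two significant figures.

Ka = 5.6 × 10^-10

[H+] = 10^(-5.34) = 4.57 × 10^-6 M
At equilibrium [HA] = 0.0373 − 4.57 × 10^-6 = 3.73 × 10^-2 M
Ka = [H+][A-]/[HA] = (4.57 × 10^-6)² / 3.73 × 10^-2 = 5.6 × 10^-10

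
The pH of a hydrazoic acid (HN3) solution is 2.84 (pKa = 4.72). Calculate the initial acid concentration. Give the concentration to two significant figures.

[H+] = 10^(-2.84) = 1.45 × 10^-3 M = x
Ka = 10^(−4.72) = 1.91 × 10^-5
Ka = x²/(C₀ − x) ⇒ C₀ = x + x²/Ka
C₀ = 1.45 × 10^-3 + (1.45 × 10^-3)²/(1.91 × 10^-5) = 1.12 × 10^-1 M

C₀ = 1.1 × 10^-1 M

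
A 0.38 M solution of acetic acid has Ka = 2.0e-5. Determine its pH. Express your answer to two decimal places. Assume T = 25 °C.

pH = 2.56

CH3COOH ⇌ CH3COO- + H+
Ka = [H+]²/(0.38 − [H+]) = 2.0 × 10^-5
Neglecting [H+] in the denominator: [H+] = √(2.0 × 10^-5 × 0.38) = 2.76 × 10^-3 M
pH = −log(2.76 × 10^-3) = 2.56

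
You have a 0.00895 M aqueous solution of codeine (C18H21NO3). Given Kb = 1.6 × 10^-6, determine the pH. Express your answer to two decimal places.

C18H21NO3 + H2O ⇌ C18H22NO3+ + OH-
From the ICE table, Kb = [OH-]²/(0.00895 − [OH-]) = 1.6 × 10^-6.
Since Kb ≪ C₀, [OH-] ≈ √(Kb·C₀) = 1.20 × 10^-4 M.
Check: 1.3% ionized — well under 5%, approximation valid.
pOH = 3.92, so pH = 14.00 − pOH = 10.08

pH = 10.08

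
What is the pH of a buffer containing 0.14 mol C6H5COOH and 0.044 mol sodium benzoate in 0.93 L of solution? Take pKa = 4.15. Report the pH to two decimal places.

pH = pKa + log([A⁻]/[HA]) = 4.15 + log(0.044/0.14)
pH = 4.15 + (-0.503) = 3.65

pH = 3.65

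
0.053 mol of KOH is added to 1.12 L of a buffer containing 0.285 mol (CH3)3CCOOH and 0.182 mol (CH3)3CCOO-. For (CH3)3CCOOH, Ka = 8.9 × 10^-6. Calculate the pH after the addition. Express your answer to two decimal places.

pH = 5.06

OH- converts (CH3)3CCOOH to (CH3)3CCOO-: (CH3)3CCOOH → 0.232 mol, (CH3)3CCOO- → 0.235 mol.
pKa = −log(8.9 × 10^-6) = 5.051
Henderson–Hasselbalch with mole ratio 0.235/0.232: pH = 5.051 + (+0.006)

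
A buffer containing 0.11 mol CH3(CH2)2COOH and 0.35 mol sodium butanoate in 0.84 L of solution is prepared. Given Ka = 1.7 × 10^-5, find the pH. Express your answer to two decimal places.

pKa = −log(1.7 × 10^-5) = 4.770
Henderson–Hasselbalch: pH = pKa + log([CH3(CH2)2COO-]/[CH3(CH2)2COOH]) = 4.770 + log(0.35/0.11)
pH = 4.770 + (+0.503) = 5.27

pH = 5.27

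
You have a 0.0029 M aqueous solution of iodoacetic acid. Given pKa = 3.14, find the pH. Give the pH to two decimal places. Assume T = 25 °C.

pH = 2.95

ICH2COOH ⇌ ICH2COO- + H+
Ka = 10^(−3.14) = 7.24 × 10^-4
Let x = [H+] at equilibrium. Ka = x²/(0.0029 − x).
The 5% rule fails; solving x² + Ka·x − Ka·C₀ = 0 exactly:
x = (−Ka + √(Ka² + 4·Ka·C₀))/2 = 1.13 × 10^-3 M
pH = −log(1.13 × 10^-3) = 2.95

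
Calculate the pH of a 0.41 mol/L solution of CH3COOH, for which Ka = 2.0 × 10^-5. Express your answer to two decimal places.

CH3COOH ⇌ CH3COO- + H+
From the ICE table, Ka = x²/(0.41 − x) = 2.0 × 10^-5.
Neglecting x in the denominator: x = √(2.0 × 10^-5 × 0.41) = 2.86 × 10^-3 M
Check: 0.7% ionized — well under 5%, approximation valid.
pH = −log(2.86 × 10^-3) = 2.54

pH = 2.54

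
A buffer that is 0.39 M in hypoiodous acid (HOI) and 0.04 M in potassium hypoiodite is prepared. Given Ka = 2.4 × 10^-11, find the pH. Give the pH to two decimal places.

pH = 9.63

pKa = −log(2.4 × 10^-11) = 10.620
Using pH = pKa + log([base]/[acid]) with [base]/[acid] = 0.04/0.39:
pH = 10.620 + (-0.989) = 9.63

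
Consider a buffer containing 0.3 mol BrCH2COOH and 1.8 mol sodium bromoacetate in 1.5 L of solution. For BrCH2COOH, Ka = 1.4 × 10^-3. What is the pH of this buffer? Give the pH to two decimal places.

pH = 3.63

pKa = −log(1.4 × 10^-3) = 2.854
Henderson–Hasselbalch: pH = pKa + log([BrCH2COO-]/[BrCH2COOH]) = 2.854 + log(1.8/0.3)
pH = 2.854 + (+0.778) = 3.63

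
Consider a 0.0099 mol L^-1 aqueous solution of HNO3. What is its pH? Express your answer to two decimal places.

HNO3 is a strong acid and dissociates completely, so [H+] = 0.0099 M.
pH = -log(0.0099) = 2.00

pH = 2.00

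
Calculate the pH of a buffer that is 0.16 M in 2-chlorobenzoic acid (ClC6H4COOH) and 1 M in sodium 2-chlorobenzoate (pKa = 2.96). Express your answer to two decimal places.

pH = 3.76

Henderson–Hasselbalch: pH = pKa + log([ClC6H4COO-]/[ClC6H4COOH]) = 2.96 + log(1/0.16)
pH = 2.96 + (+0.796) = 3.76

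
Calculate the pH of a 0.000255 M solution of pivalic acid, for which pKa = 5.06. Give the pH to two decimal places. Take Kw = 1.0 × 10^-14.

(CH3)3CCOOH ⇌ (CH3)3CCOO- + H+
Ka = 10^(−5.06) = 8.71 × 10^-6
From the ICE table, Ka = [H+]²/(0.000255 − [H+]) = 8.71 × 10^-6.
The 5% rule fails; solving [H+]² + Ka·[H+] − Ka·C₀ = 0 exactly:
[H+] = [−8.71e-06 + √(8.71e-06² + 8.88e-09)]/2 = 4.30 × 10^-5 M
pH = −log[H+] = −log(4.30 × 10^-5) = 4.37

pH = 4.37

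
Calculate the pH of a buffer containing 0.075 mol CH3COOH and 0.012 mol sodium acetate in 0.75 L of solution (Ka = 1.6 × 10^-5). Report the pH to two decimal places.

pH = 4.00

pKa = −log(1.6 × 10^-5) = 4.796
Henderson–Hasselbalch: pH = pKa + log([CH3COO-]/[CH3COOH]) = 4.796 + log(0.012/0.075)
pH = 4.796 + (-0.796) = 4.00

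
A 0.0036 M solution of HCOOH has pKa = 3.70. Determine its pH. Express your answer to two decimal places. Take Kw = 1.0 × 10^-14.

pH = 3.12

HCOOH ⇌ HCOO- + H+
Ka = 10^(−3.70) = 2.00 × 10^-4
Let x = [H+] at equilibrium. Ka = x²/(0.0036 − x).
Here C₀/Ka ≈ 18, so the small-x approximation fails. Use the quadratic:
x = [−0.0002 + √(0.0002² + 2.88e-06)]/2 = 7.54 × 10^-4 M
pH = −log[H+] = −log(7.54 × 10^-4) = 3.12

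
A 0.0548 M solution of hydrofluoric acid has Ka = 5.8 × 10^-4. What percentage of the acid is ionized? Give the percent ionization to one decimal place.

HF ⇌ F- + H+; let x = [H+] at equilibrium.
Solve x² + 0.00058x − 3.18e-05 = 0 → x = 5.36 × 10^-3 M
% ionization = x/C₀ × 100% = 5.36 × 10^-3/0.0548 × 100% = 9.8%

9.8%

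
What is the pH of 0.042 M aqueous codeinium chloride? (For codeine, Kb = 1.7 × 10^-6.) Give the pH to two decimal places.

pH = 4.80

C18H22NO3+ is the conjugate acid of the weak base C18H21NO3.
Ka = Kw/Kb = 1.0×10^-14 / 1.7 × 10^-6 = 5.88 × 10^-9
From the ICE table, Ka = x²/(0.042 − x) = 5.88 × 10^-9.
Assume x ≪ 0.042: x ≈ √(5.88 × 10^-9 × 0.042) = 1.57 × 10^-5 M
Check: 0.037% ionized — well under 5%, approximation valid.
pH = −log(1.57 × 10^-5) = 4.80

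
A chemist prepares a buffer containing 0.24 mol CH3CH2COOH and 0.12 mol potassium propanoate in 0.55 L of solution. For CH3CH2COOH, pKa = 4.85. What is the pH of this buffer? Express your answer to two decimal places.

Henderson–Hasselbalch: pH = pKa + log([CH3CH2COO-]/[CH3CH2COOH]) = 4.85 + log(0.12/0.24)
pH = 4.85 + (-0.301) = 4.55

pH = 4.55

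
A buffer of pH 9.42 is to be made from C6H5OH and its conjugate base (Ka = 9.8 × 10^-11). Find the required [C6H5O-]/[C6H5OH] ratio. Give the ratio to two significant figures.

ratio = 0.26

pKa = -log(9.8 × 10^-11) = 10.009
pH = pKa + log(r) ⇒ log(r) = 9.42 − 10.009 = -0.589
r = [C6H5O-]/[C6H5OH] = 10^(-0.589) = 0.258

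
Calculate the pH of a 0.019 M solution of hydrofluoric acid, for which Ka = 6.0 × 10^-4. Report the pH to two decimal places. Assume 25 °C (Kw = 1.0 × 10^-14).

pH = 2.51

HF ⇌ F- + H+
Let x = [H+] at equilibrium. Ka = x²/(0.019 − x).
x is not negligible relative to C₀; solve x² + 0.0006·x − 1.14e-05 = 0.
x = [−0.0006 + √(0.0006² + 4.56e-05)]/2 = 3.09 × 10^-3 M
pH = −log(3.09 × 10^-3) = 2.51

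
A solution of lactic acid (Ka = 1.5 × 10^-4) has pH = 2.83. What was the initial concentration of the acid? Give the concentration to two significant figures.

C₀ = 1.6 × 10^-2 M

[H+] = 10^(-2.83) = 1.48 × 10^-3 M = x
Ka = x²/(C₀ − x) ⇒ C₀ = x + x²/Ka
C₀ = 1.48 × 10^-3 + (1.48 × 10^-3)²/(1.5 × 10^-4) = 1.61 × 10^-2 M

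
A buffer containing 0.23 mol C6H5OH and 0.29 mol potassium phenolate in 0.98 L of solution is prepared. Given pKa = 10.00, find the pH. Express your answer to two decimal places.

pH = 10.10

pH = pKa + log([A⁻]/[HA]) = 10.00 + log(0.29/0.23)
pH = 10.00 + (+0.101) = 10.10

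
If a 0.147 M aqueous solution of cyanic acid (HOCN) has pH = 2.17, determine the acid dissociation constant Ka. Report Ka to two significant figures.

[H+] = 10^(-2.17) = 6.76 × 10^-3 M
At equilibrium [HA] = 0.147 − 6.76 × 10^-3 = 1.40 × 10^-1 M
Ka = [H+][A-]/[HA] = (6.76 × 10^-3)² / 1.40 × 10^-1 = 3.3 × 10^-4

Ka = 3.3 × 10^-4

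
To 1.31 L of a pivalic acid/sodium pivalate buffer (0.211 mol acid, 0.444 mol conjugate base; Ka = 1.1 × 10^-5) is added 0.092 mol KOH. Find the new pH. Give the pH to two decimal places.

OH- converts (CH3)3CCOOH to (CH3)3CCOO-: (CH3)3CCOOH → 0.119 mol, (CH3)3CCOO- → 0.536 mol.
pKa = −log(1.1 × 10^-5) = 4.959
pH = pKa + log([A⁻]/[HA]) = 4.959 + log(0.536/0.119) = 4.959 +0.654

pH = 5.61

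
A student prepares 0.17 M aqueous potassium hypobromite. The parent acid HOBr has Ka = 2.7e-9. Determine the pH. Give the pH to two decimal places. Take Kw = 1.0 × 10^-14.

pH = 10.90

OBr- is the conjugate base of the weak acid HOBr.
Kb = Kw/Ka = 1.0×10^-14 / 2.7 × 10^-9 = 3.70 × 10^-6
From the ICE table, Kb = x²/(0.17 − x) = 3.70 × 10^-6.
Since Kb ≪ C₀, x ≈ √(Kb·C₀) = 7.93 × 10^-4 M.
pOH = −log(7.93 × 10^-4) = 3.10; pH = 14.00 − 3.10 = 10.90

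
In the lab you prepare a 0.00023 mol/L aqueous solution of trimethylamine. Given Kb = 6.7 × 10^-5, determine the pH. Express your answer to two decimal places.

pH = 9.98

(CH3)3N + H2O ⇌ (CH3)3NH+ + OH-
Kb = [OH-]²/(0.00023 − [OH-]) = 6.7 × 10^-5
The 5% rule fails; solving [OH-]² + Kb·[OH-] − Kb·C₀ = 0 exactly:
[OH-] = [−6.7e-05 + √(6.7e-05² + 6.16e-08)]/2 = 9.51 × 10^-5 M
pOH = 4.02, so pH = 14.00 − pOH = 9.98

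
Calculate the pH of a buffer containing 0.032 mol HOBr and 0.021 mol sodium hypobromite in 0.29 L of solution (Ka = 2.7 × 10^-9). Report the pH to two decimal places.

pH = 8.39

pKa = −log(2.7 × 10^-9) = 8.569
Using pH = pKa + log([base]/[acid]) with [base]/[acid] = 0.021/0.032:
pH = 8.569 + (-0.183) = 8.39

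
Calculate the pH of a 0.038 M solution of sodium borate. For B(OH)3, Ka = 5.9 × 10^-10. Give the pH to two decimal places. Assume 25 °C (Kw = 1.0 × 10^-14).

pH = 10.90

B(OH)4- is the conjugate base of the weak acid B(OH)3.
Kb = Kw/Ka = 1.0×10^-14 / 5.9 × 10^-10 = 1.69 × 10^-5
Kb = x²/(0.038 − x) = 1.69 × 10^-5
Assume x ≪ 0.038: x ≈ √(1.69 × 10^-5 × 0.038) = 8.01 × 10^-4 M
pOH = 3.10, so pH = 14.00 − pOH = 10.90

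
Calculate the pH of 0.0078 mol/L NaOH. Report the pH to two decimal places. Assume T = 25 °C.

pH = 11.89

NaOH is a strong base; [OH-] = 0.0078 M.
pOH = -log(0.0078) = 2.11
pH = 14.00 - 2.11 = 11.89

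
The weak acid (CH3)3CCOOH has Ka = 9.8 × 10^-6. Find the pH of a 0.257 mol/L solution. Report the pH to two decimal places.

pH = 2.80

(CH3)3CCOOH ⇌ (CH3)3CCOO- + H+
Let x = [H+] at equilibrium. Ka = x²/(0.257 − x).
Neglecting x in the denominator: x = √(9.8 × 10^-6 × 0.257) = 1.59 × 10^-3 M
Check: 0.62% ionized — well under 5%, approximation valid.
pH = −log(1.59 × 10^-3) = 2.80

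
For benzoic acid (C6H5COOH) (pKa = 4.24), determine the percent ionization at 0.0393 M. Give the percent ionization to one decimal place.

3.8%

C6H5COOH ⇌ C6H5COO- + H+; let x = [H+] at equilibrium.
Ka = 10^(−4.24) = 5.75 × 10^-5
x ≈ √(Ka·C₀) = √(5.75 × 10^-5 × 0.0393) = 1.50 × 10^-3 M
% ionization = x/C₀ × 100% = 1.50 × 10^-3/0.0393 × 100% = 3.8%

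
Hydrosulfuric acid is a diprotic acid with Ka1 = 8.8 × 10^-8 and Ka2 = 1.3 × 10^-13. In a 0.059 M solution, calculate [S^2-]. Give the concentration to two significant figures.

1.3 × 10^-13 M

First ionization gives [H+] ≈ [HS-] = 7.21 × 10^-5 M.
Second step: Ka2 = [H+][S^2-]/[HS-] ≈ [S^2-] (since [H+] ≈ [HS-]).
So [S^2-] ≈ Ka2.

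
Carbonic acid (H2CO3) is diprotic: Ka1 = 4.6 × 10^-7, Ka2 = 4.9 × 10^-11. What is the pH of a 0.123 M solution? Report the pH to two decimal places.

pH = 3.62

Since Ka1 ≫ Ka2, the first ionization dominates [H+].
Ka1 = x²/(0.123 − x) = 4.6 × 10^-7
x ≈ √(4.6 × 10^-7 × 0.123) = 2.38 × 10^-4 M
pH = −log(2.38 × 10^-4) = 3.62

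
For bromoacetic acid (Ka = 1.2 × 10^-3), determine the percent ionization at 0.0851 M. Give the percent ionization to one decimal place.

BrCH2COOH ⇌ BrCH2COO- + H+; let x = [H+] at equilibrium.
Solve x² + 0.0012x − 0.000102 = 0 → x = 9.52 × 10^-3 M
% ionization = x/C₀ × 100% = 9.52 × 10^-3/0.0851 × 100% = 11.2%

11.2%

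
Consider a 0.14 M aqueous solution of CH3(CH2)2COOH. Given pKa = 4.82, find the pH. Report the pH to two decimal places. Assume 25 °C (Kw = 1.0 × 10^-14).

pH = 2.84

CH3(CH2)2COOH ⇌ CH3(CH2)2COO- + H+
Ka = 10^(−4.82) = 1.51 × 10^-5
Let x = [H+] at equilibrium. Ka = x²/(0.14 − x).
Neglecting x in the denominator: x = √(1.51 × 10^-5 × 0.14) = 1.45 × 10^-3 M
(x/C₀ = 1% < 5%, so the approximation holds.)
pH = −log(1.45 × 10^-3) = 2.84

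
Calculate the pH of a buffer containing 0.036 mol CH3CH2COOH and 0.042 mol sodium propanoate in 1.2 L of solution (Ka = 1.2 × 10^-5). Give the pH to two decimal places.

pH = 4.99

pKa = −log(1.2 × 10^-5) = 4.921
Using pH = pKa + log([base]/[acid]) with [base]/[acid] = 0.042/0.036:
pH = 4.921 + (+0.067) = 4.99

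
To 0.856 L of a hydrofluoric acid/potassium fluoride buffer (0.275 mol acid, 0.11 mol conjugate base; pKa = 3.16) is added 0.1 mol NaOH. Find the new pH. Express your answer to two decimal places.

pH = 3.24

After neutralization: n(HF) = 0.175 mol, n(F-) = 0.21 mol.
Henderson–Hasselbalch with mole ratio 0.21/0.175: pH = 3.16 + (+0.079)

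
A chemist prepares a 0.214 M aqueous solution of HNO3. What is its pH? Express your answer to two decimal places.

HNO3 is a strong acid and dissociates completely, so [H+] = 0.214 M.
pH = -log(0.214) = 0.67

pH = 0.67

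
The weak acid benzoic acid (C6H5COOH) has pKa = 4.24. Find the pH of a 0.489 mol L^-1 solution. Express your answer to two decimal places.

pH = 2.28

C6H5COOH ⇌ C6H5COO- + H+
Ka = 10^(−4.24) = 5.75 × 10^-5
From the ICE table, Ka = [H+]²/(0.489 − [H+]) = 5.75 × 10^-5.
Assume [H+] ≪ 0.489: [H+] ≈ √(5.75 × 10^-5 × 0.489) = 5.30 × 10^-3 M
Check: 1.1% ionized — well under 5%, approximation valid.
pH = −log(5.30 × 10^-3) = 2.28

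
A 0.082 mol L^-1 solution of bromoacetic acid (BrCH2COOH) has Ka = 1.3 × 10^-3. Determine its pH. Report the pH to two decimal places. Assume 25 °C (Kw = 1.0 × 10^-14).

pH = 2.01

BrCH2COOH ⇌ BrCH2COO- + H+
Ka = [H+]²/(0.082 − [H+]) = 1.3 × 10^-3
[H+] is not negligible relative to C₀; solve [H+]² + 0.0013·[H+] − 0.000107 = 0.
[H+] = (−Ka + √(Ka² + 4·Ka·C₀))/2 = 9.70 × 10^-3 M
pH = −log[H+] = −log(9.70 × 10^-3) = 2.01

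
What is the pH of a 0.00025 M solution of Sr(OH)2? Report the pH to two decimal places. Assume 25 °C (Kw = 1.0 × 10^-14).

Sr(OH)2 is a strong base (each formula unit releases 2 OH-); [OH-] = 0.0005 M.
pOH = -log(0.0005) = 3.30
pH = 14.00 - 3.30 = 10.70

pH = 10.70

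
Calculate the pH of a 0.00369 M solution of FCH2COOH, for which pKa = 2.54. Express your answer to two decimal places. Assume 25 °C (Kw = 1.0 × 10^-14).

FCH2COOH ⇌ FCH2COO- + H+
Ka = 10^(−2.54) = 2.88 × 10^-3
Ka = [H+]²/(0.00369 − [H+]) = 2.88 × 10^-3
Here C₀/Ka ≈ 1.28, so the small-[H+] approximation fails. Use the quadratic:
[H+] = [−0.00288 + √(0.00288² + 4.25e-05)]/2 = 2.12 × 10^-3 M
pH = −log(2.12 × 10^-3) = 2.67

pH = 2.67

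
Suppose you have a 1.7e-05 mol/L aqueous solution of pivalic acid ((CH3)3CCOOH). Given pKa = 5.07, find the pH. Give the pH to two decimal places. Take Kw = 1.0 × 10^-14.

pH = 5.07

(CH3)3CCOOH ⇌ (CH3)3CCOO- + H+
Ka = 10^(−5.07) = 8.51 × 10^-6
Ka = x²/(1.7e-05 − x) = 8.51 × 10^-6
x is not negligible relative to C₀; solve x² + 8.51e-06·x − 1.45e-10 = 0.
x = (−Ka + √(Ka² + 4·Ka·C₀))/2 = 8.50 × 10^-6 M
pH = −log[H+] = −log(8.50 × 10^-6) = 5.07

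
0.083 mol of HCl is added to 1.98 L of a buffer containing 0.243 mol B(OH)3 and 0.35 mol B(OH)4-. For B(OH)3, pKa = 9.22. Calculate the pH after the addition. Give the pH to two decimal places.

pH = 9.13

Added H+ converts B(OH)4- to B(OH)3: B(OH)3 → 0.326 mol, B(OH)4- → 0.267 mol.
pH = pKa + log([A⁻]/[HA]) = 9.22 + log(0.267/0.326) = 9.22 -0.087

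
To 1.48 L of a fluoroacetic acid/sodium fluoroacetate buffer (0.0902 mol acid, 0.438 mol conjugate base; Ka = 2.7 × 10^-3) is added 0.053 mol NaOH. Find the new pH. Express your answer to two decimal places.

pH = 3.69

After neutralization: n(FCH2COOH) = 0.0372 mol, n(FCH2COO-) = 0.491 mol.
pKa = −log(2.7 × 10^-3) = 2.569
pH = pKa + log(n_FCH2COO-/n_FCH2COOH) = 2.569 + log(0.491/0.0372) = 2.569 + (+1.121)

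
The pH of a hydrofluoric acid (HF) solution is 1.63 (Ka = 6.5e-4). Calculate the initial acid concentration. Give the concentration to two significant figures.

C₀ = 8.7 × 10^-1 M

[H+] = 10^(-1.63) = 2.34 × 10^-2 M = x
Ka = x²/(C₀ − x) ⇒ C₀ = x + x²/Ka
C₀ = 2.34 × 10^-2 + (2.34 × 10^-2)²/(6.5 × 10^-4) = 8.66 × 10^-1 M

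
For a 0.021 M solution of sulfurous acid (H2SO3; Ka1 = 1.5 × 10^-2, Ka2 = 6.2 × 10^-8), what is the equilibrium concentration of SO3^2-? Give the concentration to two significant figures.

First ionization gives [H+] ≈ [HSO3-] = 1.18 × 10^-2 M.
Second step: Ka2 = [H+][SO3^2-]/[HSO3-] ≈ [SO3^2-] (since [H+] ≈ [HSO3-]).
So [SO3^2-] ≈ Ka2.

6.2 × 10^-8 M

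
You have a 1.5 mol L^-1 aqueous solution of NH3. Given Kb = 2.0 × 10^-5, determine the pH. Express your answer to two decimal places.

pH = 11.74

NH3 + H2O ⇌ NH4+ + OH-
From the ICE table, Kb = x²/(1.5 − x) = 2.0 × 10^-5.
Assume x ≪ 1.5: x ≈ √(2.0 × 10^-5 × 1.5) = 5.48 × 10^-3 M
Check: 0.37% ionized — well under 5%, approximation valid.
pOH = −log(5.48 × 10^-3) = 2.26; pH = 14.00 − 2.26 = 11.74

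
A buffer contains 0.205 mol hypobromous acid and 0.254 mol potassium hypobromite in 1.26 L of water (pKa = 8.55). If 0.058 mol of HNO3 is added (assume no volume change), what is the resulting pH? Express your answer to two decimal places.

pH = 8.42

Added H+ converts OBr- to HOBr: HOBr → 0.263 mol, OBr- → 0.196 mol.
pH = pKa + log(n_OBr-/n_HOBr) = 8.55 + log(0.196/0.263) = 8.55 + (-0.128)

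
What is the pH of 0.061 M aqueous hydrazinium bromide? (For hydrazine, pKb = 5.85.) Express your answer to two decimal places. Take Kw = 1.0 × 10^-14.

pH = 4.68

N2H5+ is the conjugate acid of the weak base N2H4.
Kb = 10^(−5.85) = 1.41 × 10^-6
Ka = Kw/Kb = 1.0×10^-14 / 1.41 × 10^-6 = 7.09 × 10^-9
Ka = [H+]²/(0.061 − [H+]) = 7.09 × 10^-9
Neglecting [H+] in the denominator: [H+] = √(7.09 × 10^-9 × 0.061) = 2.08 × 10^-5 M
pH = −log(2.08 × 10^-5) = 4.68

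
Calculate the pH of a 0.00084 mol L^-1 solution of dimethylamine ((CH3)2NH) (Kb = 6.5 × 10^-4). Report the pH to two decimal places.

(CH3)2NH + H2O ⇌ (CH3)2NH2+ + OH-
Let x = [OH-] at equilibrium. Kb = x²/(0.00084 − x).
The 5% rule fails; solving x² + Kb·x − Kb·C₀ = 0 exactly:
x = [−0.00065 + √(0.00065² + 2.18e-06)]/2 = 4.82 × 10^-4 M
pOH = 3.32, so pH = 14.00 − pOH = 10.68

pH = 10.68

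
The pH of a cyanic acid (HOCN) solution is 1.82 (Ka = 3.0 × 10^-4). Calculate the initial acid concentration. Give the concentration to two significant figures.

[H+] = 10^(-1.82) = 1.51 × 10^-2 M = x
Ka = x²/(C₀ − x) ⇒ C₀ = x + x²/Ka
C₀ = 1.51 × 10^-2 + (1.51 × 10^-2)²/(3.0 × 10^-4) = 7.75 × 10^-1 M

C₀ = 7.8 × 10^-1 M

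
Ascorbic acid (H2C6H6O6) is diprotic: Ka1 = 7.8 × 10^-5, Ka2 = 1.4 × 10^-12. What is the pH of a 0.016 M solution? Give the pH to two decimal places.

pH = 2.97

Since Ka1 ≫ Ka2, the first ionization dominates [H+].
Ka1 = x²/(0.016 − x) = 7.8 × 10^-5
Solving the quadratic: x = (−Ka1 + √(Ka1² + 4·Ka1·C₀))/2 = 1.08 × 10^-3 M
pH = −log(1.08 × 10^-3) = 2.97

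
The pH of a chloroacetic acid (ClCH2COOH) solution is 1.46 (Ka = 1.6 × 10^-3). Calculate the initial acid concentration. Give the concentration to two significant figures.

C₀ = 7.9 × 10^-1 M

[H+] = 10^(-1.46) = 3.47 × 10^-2 M = x
Ka = x²/(C₀ − x) ⇒ C₀ = x + x²/Ka
C₀ = 3.47 × 10^-2 + (3.47 × 10^-2)²/(1.6 × 10^-3) = 7.87 × 10^-1 M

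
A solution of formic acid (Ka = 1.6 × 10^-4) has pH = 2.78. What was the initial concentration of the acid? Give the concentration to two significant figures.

[H+] = 10^(-2.78) = 1.66 × 10^-3 M = x
Ka = x²/(C₀ − x) ⇒ C₀ = x + x²/Ka
C₀ = 1.66 × 10^-3 + (1.66 × 10^-3)²/(1.6 × 10^-4) = 1.89 × 10^-2 M

C₀ = 1.9 × 10^-2 M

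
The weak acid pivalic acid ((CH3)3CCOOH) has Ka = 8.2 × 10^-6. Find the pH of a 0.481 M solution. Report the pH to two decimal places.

pH = 2.70

(CH3)3CCOOH ⇌ (CH3)3CCOO- + H+
From the ICE table, Ka = [H+]²/(0.481 − [H+]) = 8.2 × 10^-6.
Since Ka ≪ C₀, [H+] ≈ √(Ka·C₀) = 1.99 × 10^-3 M.
pH = −log(1.99 × 10^-3) = 2.70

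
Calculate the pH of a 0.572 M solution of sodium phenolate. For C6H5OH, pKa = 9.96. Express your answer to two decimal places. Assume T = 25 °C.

C6H5O- is the conjugate base of the weak acid C6H5OH.
Ka = 10^(−9.96) = 1.10 × 10^-10
Kb = Kw/Ka = 1.0×10^-14 / 1.10 × 10^-10 = 9.09 × 10^-5
From the ICE table, Kb = x²/(0.572 − x) = 9.09 × 10^-5.
Since Kb ≪ C₀, x ≈ √(Kb·C₀) = 7.21 × 10^-3 M.
(x/C₀ = 1.3% < 5%, so the approximation holds.)
pOH = 2.14, so pH = 14.00 − pOH = 11.86

pH = 11.86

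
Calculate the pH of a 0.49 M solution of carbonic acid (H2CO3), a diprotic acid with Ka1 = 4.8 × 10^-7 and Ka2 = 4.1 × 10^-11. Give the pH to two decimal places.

pH = 3.31

Since Ka1 ≫ Ka2, the first ionization dominates [H+].
Ka1 = x²/(0.49 − x) = 4.8 × 10^-7
x ≈ √(4.8 × 10^-7 × 0.49) = 4.85 × 10^-4 M
pH = −log(4.85 × 10^-4) = 3.31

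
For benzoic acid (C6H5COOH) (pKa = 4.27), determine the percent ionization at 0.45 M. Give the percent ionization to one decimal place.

1.1%

C6H5COOH ⇌ C6H5COO- + H+; let x = [H+] at equilibrium.
Ka = 10^(−4.27) = 5.37 × 10^-5
x ≈ √(Ka·C₀) = √(5.37 × 10^-5 × 0.45) = 4.92 × 10^-3 M
Fraction ionized = 4.92 × 10^-3 / 0.45 = 0.0109 → 1.1%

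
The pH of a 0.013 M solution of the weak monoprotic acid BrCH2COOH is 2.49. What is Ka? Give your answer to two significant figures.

[H+] = 10^(-2.49) = 3.24 × 10^-3 M
At equilibrium [HA] = 0.013 − 3.24 × 10^-3 = 9.76 × 10^-3 M
Ka = [H+][A-]/[HA] = (3.24 × 10^-3)² / 9.76 × 10^-3 = 1.1 × 10^-3

Ka = 1.1 × 10^-3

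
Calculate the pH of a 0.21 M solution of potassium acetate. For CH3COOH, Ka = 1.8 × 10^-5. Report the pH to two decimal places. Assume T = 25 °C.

pH = 9.03

CH3COO- is the conjugate base of the weak acid CH3COOH.
Kb = Kw/Ka = 1.0×10^-14 / 1.8 × 10^-5 = 5.56 × 10^-10
Let x = [OH-] at equilibrium. Kb = x²/(0.21 − x).
Since Kb ≪ C₀, x ≈ √(Kb·C₀) = 1.08 × 10^-5 M.
(x/C₀ = 0.0051% < 5%, so the approximation holds.)
pOH = 4.97, so pH = 14.00 − pOH = 9.03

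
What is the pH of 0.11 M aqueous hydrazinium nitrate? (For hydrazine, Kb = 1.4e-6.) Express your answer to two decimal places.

N2H5+ is the conjugate acid of the weak base N2H4.
Ka = Kw/Kb = 1.0×10^-14 / 1.4 × 10^-6 = 7.14 × 10^-9
From the ICE table, Ka = [H+]²/(0.11 − [H+]) = 7.14 × 10^-9.
Since Ka ≪ C₀, [H+] ≈ √(Ka·C₀) = 2.80 × 10^-5 M.
pH = −log[H+] = −log(2.80 × 10^-5) = 4.55

pH = 4.55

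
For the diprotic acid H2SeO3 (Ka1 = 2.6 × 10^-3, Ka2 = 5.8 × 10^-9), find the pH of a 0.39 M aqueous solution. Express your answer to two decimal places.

pH = 1.51

Since Ka1 ≫ Ka2, the first ionization dominates [H+].
Ka1 = x²/(0.39 − x) = 2.6 × 10^-3
Solving the quadratic: x = (−Ka1 + √(Ka1² + 4·Ka1·C₀))/2 = 3.06 × 10^-2 M
pH = −log(3.06 × 10^-2) = 1.51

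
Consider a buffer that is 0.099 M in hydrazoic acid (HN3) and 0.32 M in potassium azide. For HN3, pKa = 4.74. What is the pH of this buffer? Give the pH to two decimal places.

pH = 5.25

Henderson–Hasselbalch: pH = pKa + log([N3-]/[HN3]) = 4.74 + log(0.32/0.099)
pH = 4.74 + (+0.510) = 5.25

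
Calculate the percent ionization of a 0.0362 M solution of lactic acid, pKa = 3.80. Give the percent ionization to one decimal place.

CH3CH(OH)COOH ⇌ CH3CH(OH)COO- + H+; let x = [H+] at equilibrium.
Ka = 10^(−3.80) = 1.58 × 10^-4
Ka = x²/(C₀ − x); solving the quadratic gives x = 2.31 × 10^-3 M.
% ionization = x/C₀ × 100% = 2.31 × 10^-3/0.0362 × 100% = 6.4%

6.4%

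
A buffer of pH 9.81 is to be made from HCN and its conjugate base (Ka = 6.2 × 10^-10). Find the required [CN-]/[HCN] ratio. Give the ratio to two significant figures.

pKa = -log(6.2 × 10^-10) = 9.208
pH = pKa + log(r) ⇒ log(r) = 9.81 − 9.208 = +0.602
r = [CN-]/[HCN] = 10^(+0.602) = 4

ratio = 4.0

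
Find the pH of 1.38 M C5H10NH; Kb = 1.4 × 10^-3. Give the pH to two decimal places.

C5H10NH + H2O ⇌ C5H10NH2+ + OH-
From the ICE table, Kb = [OH-]²/(1.38 − [OH-]) = 1.4 × 10^-3.
Assume [OH-] ≪ 1.38: [OH-] ≈ √(1.4 × 10^-3 × 1.38) = 4.40 × 10^-2 M
pOH = 1.36, so pH = 14.00 − pOH = 12.64

pH = 12.64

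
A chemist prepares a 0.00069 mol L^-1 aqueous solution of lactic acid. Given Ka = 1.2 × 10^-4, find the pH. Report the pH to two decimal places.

pH = 3.63

CH3CH(OH)COOH ⇌ CH3CH(OH)COO- + H+
Let x = [H+] at equilibrium. Ka = x²/(0.00069 − x).
Here C₀/Ka ≈ 5.75, so the small-x approximation fails. Use the quadratic:
x = [−0.00012 + √(0.00012² + 3.31e-07)]/2 = 2.34 × 10^-4 M
pH = −log(2.34 × 10^-4) = 3.63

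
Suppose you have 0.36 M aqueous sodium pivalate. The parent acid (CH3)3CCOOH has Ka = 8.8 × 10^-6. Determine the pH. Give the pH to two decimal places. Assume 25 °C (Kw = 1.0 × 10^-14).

(CH3)3CCOO- is the conjugate base of the weak acid (CH3)3CCOOH.
Kb = Kw/Ka = 1.0×10^-14 / 8.8 × 10^-6 = 1.14 × 10^-9
From the ICE table, Kb = x²/(0.36 − x) = 1.14 × 10^-9.
Since Kb ≪ C₀, x ≈ √(Kb·C₀) = 2.03 × 10^-5 M.
Check: 0.0056% ionized — well under 5%, approximation valid.
pOH = −log(2.03 × 10^-5) = 4.69; pH = 14.00 − 4.69 = 9.31

pH = 9.31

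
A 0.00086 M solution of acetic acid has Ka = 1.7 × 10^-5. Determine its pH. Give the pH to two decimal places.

CH3COOH ⇌ CH3COO- + H+
Let x = [H+] at equilibrium. Ka = x²/(0.00086 − x).
Here C₀/Ka ≈ 50.6, so the small-x approximation fails. Use the quadratic:
x = [−1.7e-05 + √(1.7e-05² + 5.85e-08)]/2 = 1.13 × 10^-4 M
pH = −log[H+] = −log(1.13 × 10^-4) = 3.95

pH = 3.95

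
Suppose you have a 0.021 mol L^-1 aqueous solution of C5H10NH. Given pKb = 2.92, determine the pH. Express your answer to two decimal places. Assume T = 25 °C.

pH = 11.65

C5H10NH + H2O ⇌ C5H10NH2+ + OH-
Kb = 10^(−2.92) = 1.20 × 10^-3
From the ICE table, Kb = x²/(0.021 − x) = 1.20 × 10^-3.
x is not negligible relative to C₀; solve x² + 0.0012·x − 2.52e-05 = 0.
x = (−Kb + √(Kb² + 4·Kb·C₀))/2 = 4.46 × 10^-3 M
pOH = −log(4.46 × 10^-3) = 2.35; pH = 14.00 − 2.35 = 11.65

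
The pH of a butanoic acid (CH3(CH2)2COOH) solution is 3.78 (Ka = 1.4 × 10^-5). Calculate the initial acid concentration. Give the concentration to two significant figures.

[H+] = 10^(-3.78) = 1.66 × 10^-4 M = x
Ka = x²/(C₀ − x) ⇒ C₀ = x + x²/Ka
C₀ = 1.66 × 10^-4 + (1.66 × 10^-4)²/(1.4 × 10^-5) = 2.13 × 10^-3 M

C₀ = 2.1 × 10^-3 M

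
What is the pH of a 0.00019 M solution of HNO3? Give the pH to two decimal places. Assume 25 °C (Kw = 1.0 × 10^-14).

HNO3 is a strong acid and dissociates completely, so [H+] = 0.00019 M.
pH = -log(0.00019) = 3.72

pH = 3.72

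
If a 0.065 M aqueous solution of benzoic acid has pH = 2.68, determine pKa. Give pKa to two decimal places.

[H+] = 10^(-2.68) = 2.09 × 10^-3 M
At equilibrium [HA] = 0.065 − 2.09 × 10^-3 = 6.29 × 10^-2 M
Ka = [H+][A-]/[HA] = (2.09 × 10^-3)² / 6.29 × 10^-2 = 6.94 × 10^-5
pKa = -log(6.94 × 10^-5) = 4.16

pKa = 4.16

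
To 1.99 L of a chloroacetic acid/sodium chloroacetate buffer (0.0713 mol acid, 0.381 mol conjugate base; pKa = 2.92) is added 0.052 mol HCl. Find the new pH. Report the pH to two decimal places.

Added H+ converts ClCH2COO- to ClCH2COOH: ClCH2COOH → 0.123 mol, ClCH2COO- → 0.329 mol.
pH = pKa + log([A⁻]/[HA]) = 2.92 + log(0.329/0.123) = 2.92 +0.427

pH = 3.35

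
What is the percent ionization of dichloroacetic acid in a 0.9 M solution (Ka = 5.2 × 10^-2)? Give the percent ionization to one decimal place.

21.3%

Cl2CHCOOH ⇌ Cl2CHCOO- + H+; let x = [H+] at equilibrium.
Solve x² + 0.052x − 0.0468 = 0 → x = 1.92 × 10^-1 M
Fraction ionized = 1.92 × 10^-1 / 0.9 = 0.2133 → 21.3%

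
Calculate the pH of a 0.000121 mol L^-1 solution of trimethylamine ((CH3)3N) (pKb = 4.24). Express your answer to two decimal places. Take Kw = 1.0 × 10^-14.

pH = 9.77

(CH3)3N + H2O ⇌ (CH3)3NH+ + OH-
Kb = 10^(−4.24) = 5.75 × 10^-5
Let x = [OH-] at equilibrium. Kb = x²/(0.000121 − x).
The 5% rule fails; solving x² + Kb·x − Kb·C₀ = 0 exactly:
x = [−5.75e-05 + √(5.75e-05² + 2.78e-08)]/2 = 5.95 × 10^-5 M
pOH = −log(5.95 × 10^-5) = 4.23; pH = 14.00 − 4.23 = 9.77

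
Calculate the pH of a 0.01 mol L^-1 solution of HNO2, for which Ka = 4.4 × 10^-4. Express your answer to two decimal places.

HNO2 ⇌ NO2- + H+
Let x = [H+] at equilibrium. Ka = x²/(0.01 − x).
Here C₀/Ka ≈ 22.7, so the small-x approximation fails. Use the quadratic:
x = (−Ka + √(Ka² + 4·Ka·C₀))/2 = 1.89 × 10^-3 M
pH = −log(1.89 × 10^-3) = 2.72

pH = 2.72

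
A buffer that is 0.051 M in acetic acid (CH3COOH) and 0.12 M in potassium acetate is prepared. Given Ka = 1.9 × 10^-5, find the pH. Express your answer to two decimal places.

pH = 5.09

pKa = −log(1.9 × 10^-5) = 4.721
Henderson–Hasselbalch: pH = pKa + log([CH3COO-]/[CH3COOH]) = 4.721 + log(0.12/0.051)
pH = 4.721 + (+0.372) = 5.09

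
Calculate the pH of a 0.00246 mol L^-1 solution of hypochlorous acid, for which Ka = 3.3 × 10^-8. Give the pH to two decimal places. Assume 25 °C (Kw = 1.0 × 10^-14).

HOCl ⇌ OCl- + H+
From the ICE table, Ka = x²/(0.00246 − x) = 3.3 × 10^-8.
Assume x ≪ 0.00246: x ≈ √(3.3 × 10^-8 × 0.00246) = 9.01 × 10^-6 M
pH = −log[H+] = −log(9.01 × 10^-6) = 5.05

pH = 5.05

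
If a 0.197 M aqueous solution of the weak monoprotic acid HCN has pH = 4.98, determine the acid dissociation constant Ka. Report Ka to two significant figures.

[H+] = 10^(-4.98) = 1.05 × 10^-5 M
At equilibrium [HA] = 0.197 − 1.05 × 10^-5 = 1.97 × 10^-1 M
Ka = [H+][A-]/[HA] = (1.05 × 10^-5)² / 1.97 × 10^-1 = 5.6 × 10^-10

Ka = 5.6 × 10^-10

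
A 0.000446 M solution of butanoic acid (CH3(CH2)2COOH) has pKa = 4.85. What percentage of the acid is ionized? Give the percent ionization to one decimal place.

CH3(CH2)2COOH ⇌ CH3(CH2)2COO- + H+; let x = [H+] at equilibrium.
Ka = 10^(−4.85) = 1.41 × 10^-5
Ka = x²/(C₀ − x); solving the quadratic gives x = 7.26 × 10^-5 M.
% ionization = x/C₀ × 100% = 7.26 × 10^-5/0.000446 × 100% = 16.3%

16.3%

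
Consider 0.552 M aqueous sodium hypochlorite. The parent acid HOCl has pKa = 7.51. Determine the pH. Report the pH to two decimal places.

pH = 10.63

OCl- is the conjugate base of the weak acid HOCl.
Ka = 10^(−7.51) = 3.09 × 10^-8
Kb = Kw/Ka = 1.0×10^-14 / 3.09 × 10^-8 = 3.24 × 10^-7
From the ICE table, Kb = [OH-]²/(0.552 − [OH-]) = 3.24 × 10^-7.
Neglecting [OH-] in the denominator: [OH-] = √(3.24 × 10^-7 × 0.552) = 4.23 × 10^-4 M
pOH = −log(4.23 × 10^-4) = 3.37; pH = 14.00 − 3.37 = 10.63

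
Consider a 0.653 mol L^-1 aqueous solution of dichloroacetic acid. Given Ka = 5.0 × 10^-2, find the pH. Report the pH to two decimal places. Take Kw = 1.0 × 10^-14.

pH = 0.80

Cl2CHCOOH ⇌ Cl2CHCOO- + H+
Let x = [H+] at equilibrium. Ka = x²/(0.653 − x).
The 5% rule fails; solving x² + Ka·x − Ka·C₀ = 0 exactly:
x = (−Ka + √(Ka² + 4·Ka·C₀))/2 = 1.57 × 10^-1 M
pH = −log[H+] = −log(1.57 × 10^-1) = 0.80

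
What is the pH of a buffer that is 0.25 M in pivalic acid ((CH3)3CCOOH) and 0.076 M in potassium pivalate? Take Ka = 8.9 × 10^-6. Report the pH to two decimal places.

pKa = −log(8.9 × 10^-6) = 5.051
pH = pKa + log([A⁻]/[HA]) = 5.051 + log(0.076/0.25)
pH = 5.051 + (-0.517) = 4.53

pH = 4.53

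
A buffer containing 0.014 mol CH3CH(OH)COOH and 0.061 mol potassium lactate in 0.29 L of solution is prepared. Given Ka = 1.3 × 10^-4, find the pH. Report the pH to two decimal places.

pH = 4.53

pKa = −log(1.3 × 10^-4) = 3.886
Henderson–Hasselbalch: pH = pKa + log([CH3CH(OH)COO-]/[CH3CH(OH)COOH]) = 3.886 + log(0.061/0.014)
pH = 3.886 + (+0.639) = 4.53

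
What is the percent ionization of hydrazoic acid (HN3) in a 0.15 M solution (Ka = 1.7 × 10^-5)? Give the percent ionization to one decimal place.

1.1%

HN3 ⇌ N3- + H+; let x = [H+] at equilibrium.
x ≈ √(Ka·C₀) = √(1.7 × 10^-5 × 0.15) = 1.60 × 10^-3 M
Fraction ionized = 1.60 × 10^-3 / 0.15 = 0.0107 → 1.1%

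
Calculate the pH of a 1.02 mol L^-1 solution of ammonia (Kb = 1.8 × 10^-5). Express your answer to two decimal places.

pH = 11.63

NH3 + H2O ⇌ NH4+ + OH-
Kb = [OH-]²/(1.02 − [OH-]) = 1.8 × 10^-5
Assume [OH-] ≪ 1.02: [OH-] ≈ √(1.8 × 10^-5 × 1.02) = 4.28 × 10^-3 M
([OH-]/C₀ = 0.42% < 5%, so the approximation holds.)
pOH = −log(4.28 × 10^-3) = 2.37; pH = 14.00 − 2.37 = 11.63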